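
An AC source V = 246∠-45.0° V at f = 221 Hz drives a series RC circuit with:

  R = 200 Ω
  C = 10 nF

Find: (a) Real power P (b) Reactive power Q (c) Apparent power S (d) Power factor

Step 1 — Angular frequency: ω = 2π·f = 2π·221 = 1389 rad/s.
Step 2 — Component impedances:
  R: Z = R = 200 Ω
  C: Z = 1/(jωC) = -j/(ω·C) = 0 - j7.202e+04 Ω
Step 3 — Series combination: Z_total = R + C = 200 - j7.202e+04 Ω = 7.202e+04∠-89.8° Ω.
Step 4 — Source phasor: V = 246∠-45.0° V = 173.9 - j173.9 V.
Step 5 — Current: I = V / Z = 0.002422 + j0.002409 A = 0.003416∠44.8° A.
Step 6 — Complex power: S = V·I* = 0.002334 - j0.8403 VA.
Step 7 — Real power: P = Re(S) = 0.002334 W.
Step 8 — Reactive power: Q = Im(S) = -0.8403 VAR.
Step 9 — Apparent power: |S| = 0.8403 VA.
Step 10 — Power factor: PF = P/|S| = 0.002777 (leading).

(a) P = 0.002334 W  (b) Q = -0.8403 VAR  (c) S = 0.8403 VA  (d) PF = 0.002777 (leading)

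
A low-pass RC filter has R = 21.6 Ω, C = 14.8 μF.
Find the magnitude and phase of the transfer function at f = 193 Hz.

Step 1 — Angular frequency: ω = 2π·193 = 1213 rad/s.
Step 2 — Transfer function: H(jω) = 1/(1 + jωRC).
Step 3 — Denominator: 1 + jωRC = 1 + j·1213·21.6·1.48e-05 = 1 + j0.3877.
Step 4 — H = 0.8694 - j0.337.
Step 5 — Magnitude: |H| = 0.9324 (-0.6 dB); phase: φ = -21.2°.

|H| = 0.9324 (-0.6 dB), φ = -21.2°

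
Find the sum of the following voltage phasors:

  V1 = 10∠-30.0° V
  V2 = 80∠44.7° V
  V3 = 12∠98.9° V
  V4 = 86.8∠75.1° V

Step 1 — Convert each phasor to rectangular form:
  V1 = 10·(cos(-30.0°) + j·sin(-30.0°)) = 8.66 - j5 V
  V2 = 80·(cos(44.7°) + j·sin(44.7°)) = 56.86 + j56.27 V
  V3 = 12·(cos(98.9°) + j·sin(98.9°)) = -1.857 + j11.86 V
  V4 = 86.8·(cos(75.1°) + j·sin(75.1°)) = 22.32 + j83.88 V
Step 2 — Sum components: V_total = 85.99 + j147 V.
Step 3 — Convert to polar: |V_total| = 170.3 V, ∠V_total = 59.7°.

V_total = 170.3∠59.7° V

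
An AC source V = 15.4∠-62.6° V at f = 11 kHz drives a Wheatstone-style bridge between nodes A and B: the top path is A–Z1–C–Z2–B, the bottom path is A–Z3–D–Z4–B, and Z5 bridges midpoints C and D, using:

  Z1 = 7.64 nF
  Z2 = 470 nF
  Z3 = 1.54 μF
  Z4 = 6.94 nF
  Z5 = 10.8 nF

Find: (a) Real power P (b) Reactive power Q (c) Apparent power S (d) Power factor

Step 1 — Angular frequency: ω = 2π·f = 2π·1.1e+04 = 6.912e+04 rad/s.
Step 2 — Component impedances:
  Z1: Z = 1/(jωC) = -j/(ω·C) = 0 - j1894 Ω
  Z2: Z = 1/(jωC) = -j/(ω·C) = 0 - j30.78 Ω
  Z3: Z = 1/(jωC) = -j/(ω·C) = 0 - j9.395 Ω
  Z4: Z = 1/(jωC) = -j/(ω·C) = 0 - j2085 Ω
  Z5: Z = 1/(jωC) = -j/(ω·C) = 0 - j1340 Ω
Step 3 — Bridge requires nodal analysis (the Z5 bridge couples midpoints C and D, so the two paths cannot be reduced to a simple series/parallel combination). Setting node B to ground and injecting 1 A at node A, the 3-node admittance system at A, C, D solves to V_A = Z_AB = 0 - j590.8 Ω = 590.8∠-90.0° Ω.
Step 4 — Source phasor: V = 15.4∠-62.6° V = 7.087 - j13.67 V.
Step 5 — Current: I = V / Z = 0.02314 + j0.012 A = 0.02607∠27.4° A.
Step 6 — Complex power: S = V·I* = 0 - j0.4014 VA.
Step 7 — Real power: P = Re(S) = 0 W.
Step 8 — Reactive power: Q = Im(S) = -0.4014 VAR.
Step 9 — Apparent power: |S| = 0.4014 VA.
Step 10 — Power factor: PF = P/|S| = 0 (leading).

(a) P = 0 W  (b) Q = -0.4014 VAR  (c) S = 0.4014 VA  (d) PF = 0 (leading)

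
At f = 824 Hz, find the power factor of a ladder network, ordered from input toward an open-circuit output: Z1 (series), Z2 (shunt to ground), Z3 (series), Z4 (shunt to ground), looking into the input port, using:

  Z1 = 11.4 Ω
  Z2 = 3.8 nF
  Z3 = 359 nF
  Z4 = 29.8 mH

Step 1 — Angular frequency: ω = 2π·f = 2π·824 = 5177 rad/s.
Step 2 — Component impedances:
  Z1: Z = R = 11.4 Ω
  Z2: Z = 1/(jωC) = -j/(ω·C) = 0 - j5.083e+04 Ω
  Z3: Z = 1/(jωC) = -j/(ω·C) = 0 - j538 Ω
  Z4: Z = jωL = j·5177·0.0298 = 0 + j154.3 Ω
Step 3 — Ladder network (open output): work backward from the far end, alternating series and parallel combinations. Z_in = 11.4 - j380.9 Ω = 381∠-88.3° Ω.
Step 4 — Power factor: PF = cos(φ) = Re(Z)/|Z| = 11.4/381 = 0.02992.
Step 5 — Type: Im(Z) = -380.9 ⇒ leading (phase φ = -88.3°).

PF = 0.02992 (leading, φ = -88.3°)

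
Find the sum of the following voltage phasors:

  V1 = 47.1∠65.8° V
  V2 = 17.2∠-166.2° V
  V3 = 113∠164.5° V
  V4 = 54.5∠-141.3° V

Step 1 — Convert each phasor to rectangular form:
  V1 = 47.1·(cos(65.8°) + j·sin(65.8°)) = 19.31 + j42.96 V
  V2 = 17.2·(cos(-166.2°) + j·sin(-166.2°)) = -16.7 - j4.103 V
  V3 = 113·(cos(164.5°) + j·sin(164.5°)) = -108.9 + j30.2 V
  V4 = 54.5·(cos(-141.3°) + j·sin(-141.3°)) = -42.53 - j34.08 V
Step 2 — Sum components: V_total = -148.8 + j34.98 V.
Step 3 — Convert to polar: |V_total| = 152.9 V, ∠V_total = 166.8°.

V_total = 152.9∠166.8° V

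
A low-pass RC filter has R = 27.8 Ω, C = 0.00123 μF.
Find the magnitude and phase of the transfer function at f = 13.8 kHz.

Step 1 — Angular frequency: ω = 2π·1.38e+04 = 8.671e+04 rad/s.
Step 2 — Transfer function: H(jω) = 1/(1 + jωRC).
Step 3 — Denominator: 1 + jωRC = 1 + j·8.671e+04·27.8·1.23e-09 = 1 + j0.002965.
Step 4 — H = 1 - j0.002965.
Step 5 — Magnitude: |H| = 1 (-0.0 dB); phase: φ = -0.2°.

|H| = 1 (-0.0 dB), φ = -0.2°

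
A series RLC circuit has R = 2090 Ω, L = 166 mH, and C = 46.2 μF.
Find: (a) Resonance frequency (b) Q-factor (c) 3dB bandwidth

Step 1 — Resonance: ω₀ = 1/√(LC) = 1/√(0.166·4.62e-05) = 361.1 rad/s.
Step 2 — f₀ = ω₀/(2π) = 57.47 Hz.
Step 3 — Series Q: Q = ω₀L/R = 361.1·0.166/2090 = 0.02868.
Step 4 — Bandwidth: Δω = ω₀/Q = 1.259e+04 rad/s; BW = Δω/(2π) = 2004 Hz.

(a) f₀ = 57.47 Hz  (b) Q = 0.02868  (c) BW = 2004 Hz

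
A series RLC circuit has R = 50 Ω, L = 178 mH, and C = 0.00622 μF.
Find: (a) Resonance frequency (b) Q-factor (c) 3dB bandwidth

Step 1 — Resonance condition Im(Z)=0 gives ω₀ = 1/√(LC).
Step 2 — ω₀ = 1/√(0.178·6.22e-09) = 3.005e+04 rad/s.
Step 3 — f₀ = ω₀/(2π) = 4783 Hz.
Step 4 — Series Q: Q = ω₀L/R = 3.005e+04·0.178/50 = 107.
Step 5 — 3dB bandwidth: Δω = ω₀/Q = 280.9 rad/s; BW = Δω/(2π) = 44.71 Hz.

(a) f₀ = 4783 Hz  (b) Q = 107  (c) BW = 44.71 Hz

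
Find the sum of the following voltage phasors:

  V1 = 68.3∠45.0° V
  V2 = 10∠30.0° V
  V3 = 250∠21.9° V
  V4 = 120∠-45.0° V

Step 1 — Convert each phasor to rectangular form:
  V1 = 68.3·(cos(45.0°) + j·sin(45.0°)) = 48.3 + j48.3 V
  V2 = 10·(cos(30.0°) + j·sin(30.0°)) = 8.66 + j5 V
  V3 = 250·(cos(21.9°) + j·sin(21.9°)) = 232 + j93.25 V
  V4 = 120·(cos(-45.0°) + j·sin(-45.0°)) = 84.85 - j84.85 V
Step 2 — Sum components: V_total = 373.8 + j61.69 V.
Step 3 — Convert to polar: |V_total| = 378.8 V, ∠V_total = 9.4°.

V_total = 378.8∠9.4° V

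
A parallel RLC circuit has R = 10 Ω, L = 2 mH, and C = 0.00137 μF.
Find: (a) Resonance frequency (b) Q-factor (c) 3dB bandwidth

Step 1 — Resonance: ω₀ = 1/√(LC) = 1/√(0.002·1.37e-09) = 6.041e+05 rad/s.
Step 2 — f₀ = ω₀/(2π) = 9.615e+04 Hz.
Step 3 — Parallel Q: Q = R/(ω₀L) = 10/(6.041e+05·0.002) = 0.008276.
Step 4 — Bandwidth: Δω = ω₀/Q = 7.299e+07 rad/s; BW = Δω/(2π) = 1.162e+07 Hz.

(a) f₀ = 9.615e+04 Hz  (b) Q = 0.008276  (c) BW = 1.162e+07 Hz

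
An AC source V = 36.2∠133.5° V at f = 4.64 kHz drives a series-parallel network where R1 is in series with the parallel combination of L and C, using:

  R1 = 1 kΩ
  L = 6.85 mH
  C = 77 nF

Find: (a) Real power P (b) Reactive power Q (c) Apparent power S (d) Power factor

Step 1 — Angular frequency: ω = 2π·f = 2π·4640 = 2.915e+04 rad/s.
Step 2 — Component impedances:
  R1: Z = R = 1000 Ω
  L: Z = jωL = j·2.915e+04·0.00685 = 0 + j199.7 Ω
  C: Z = 1/(jωC) = -j/(ω·C) = 0 - j445.5 Ω
Step 3 — Parallel branch: L || C = 1/(1/L + 1/C) = 0 + j362 Ω.
Step 4 — Series with R1: Z_total = R1 + (L || C) = 1000 + j362 Ω = 1064∠19.9° Ω.
Step 5 — Source phasor: V = 36.2∠133.5° V = -24.92 + j26.26 V.
Step 6 — Current: I = V / Z = -0.01363 + j0.03119 A = 0.03404∠113.6° A.
Step 7 — Complex power: S = V·I* = 1.159 + j0.4194 VA.
Step 8 — Real power: P = Re(S) = 1.159 W.
Step 9 — Reactive power: Q = Im(S) = 0.4194 VAR.
Step 10 — Apparent power: |S| = 1.232 VA.
Step 11 — Power factor: PF = P/|S| = 0.9403 (lagging).

(a) P = 1.159 W  (b) Q = 0.4194 VAR  (c) S = 1.232 VA  (d) PF = 0.9403 (lagging)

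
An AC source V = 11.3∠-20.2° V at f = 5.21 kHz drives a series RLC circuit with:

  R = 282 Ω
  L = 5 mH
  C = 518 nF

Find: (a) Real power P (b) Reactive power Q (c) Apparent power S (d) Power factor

Step 1 — Angular frequency: ω = 2π·f = 2π·5210 = 3.274e+04 rad/s.
Step 2 — Component impedances:
  R: Z = R = 282 Ω
  L: Z = jωL = j·3.274e+04·0.005 = 0 + j163.7 Ω
  C: Z = 1/(jωC) = -j/(ω·C) = 0 - j58.97 Ω
Step 3 — Series combination: Z_total = R + L + C = 282 + j104.7 Ω = 300.8∠20.4° Ω.
Step 4 — Source phasor: V = 11.3∠-20.2° V = 10.6 - j3.902 V.
Step 5 — Current: I = V / Z = 0.02854 - j0.02443 A = 0.03757∠-40.6° A.
Step 6 — Complex power: S = V·I* = 0.3979 + j0.1478 VA.
Step 7 — Real power: P = Re(S) = 0.3979 W.
Step 8 — Reactive power: Q = Im(S) = 0.1478 VAR.
Step 9 — Apparent power: |S| = 0.4245 VA.
Step 10 — Power factor: PF = P/|S| = 0.9375 (lagging).

(a) P = 0.3979 W  (b) Q = 0.1478 VAR  (c) S = 0.4245 VA  (d) PF = 0.9375 (lagging)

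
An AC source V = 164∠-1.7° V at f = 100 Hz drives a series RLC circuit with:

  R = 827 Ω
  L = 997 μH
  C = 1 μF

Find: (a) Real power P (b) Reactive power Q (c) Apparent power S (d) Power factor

Step 1 — Angular frequency: ω = 2π·f = 2π·100 = 628.3 rad/s.
Step 2 — Component impedances:
  R: Z = R = 827 Ω
  L: Z = jωL = j·628.3·0.000997 = 0 + j0.6264 Ω
  C: Z = 1/(jωC) = -j/(ω·C) = 0 - j1592 Ω
Step 3 — Series combination: Z_total = R + L + C = 827 - j1591 Ω = 1793∠-62.5° Ω.
Step 4 — Source phasor: V = 164∠-1.7° V = 163.9 - j4.865 V.
Step 5 — Current: I = V / Z = 0.04458 + j0.07987 A = 0.09147∠60.8° A.
Step 6 — Complex power: S = V·I* = 6.919 - j13.31 VA.
Step 7 — Real power: P = Re(S) = 6.919 W.
Step 8 — Reactive power: Q = Im(S) = -13.31 VAR.
Step 9 — Apparent power: |S| = 15 VA.
Step 10 — Power factor: PF = P/|S| = 0.4612 (leading).

(a) P = 6.919 W  (b) Q = -13.31 VAR  (c) S = 15 VA  (d) PF = 0.4612 (leading)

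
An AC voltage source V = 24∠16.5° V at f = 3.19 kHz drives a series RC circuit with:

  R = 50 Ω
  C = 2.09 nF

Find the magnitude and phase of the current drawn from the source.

Step 1 — Angular frequency: ω = 2π·f = 2π·3190 = 2.004e+04 rad/s.
Step 2 — Component impedances:
  R: Z = R = 50 Ω
  C: Z = 1/(jωC) = -j/(ω·C) = 0 - j2.387e+04 Ω
Step 3 — Series combination: Z_total = R + C = 50 - j2.387e+04 Ω = 2.387e+04∠-89.9° Ω.
Step 4 — Source phasor: V = 24∠16.5° V = 23.01 + j6.816 V.
Step 5 — Ohm's law: I = V / Z_total = (23.01 + j6.816) / (50 - j2.387e+04) = -0.0002835 + j0.0009646 A.
Step 6 — Convert to polar: |I| = 0.001005 A, ∠I = 106.4°.

I = 0.001005∠106.4° A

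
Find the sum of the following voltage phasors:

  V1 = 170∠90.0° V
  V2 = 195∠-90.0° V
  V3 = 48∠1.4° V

Step 1 — Convert each phasor to rectangular form:
  V1 = 170·(cos(90.0°) + j·sin(90.0°)) = 0 + j170 V
  V2 = 195·(cos(-90.0°) + j·sin(-90.0°)) = 0 - j195 V
  V3 = 48·(cos(1.4°) + j·sin(1.4°)) = 47.99 + j1.173 V
Step 2 — Sum components: V_total = 47.99 - j23.83 V.
Step 3 — Convert to polar: |V_total| = 53.58 V, ∠V_total = -26.4°.

V_total = 53.58∠-26.4° V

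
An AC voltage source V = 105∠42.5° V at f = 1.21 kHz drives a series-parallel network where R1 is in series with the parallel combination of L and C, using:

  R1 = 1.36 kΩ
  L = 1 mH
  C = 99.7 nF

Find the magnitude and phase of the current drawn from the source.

Step 1 — Angular frequency: ω = 2π·f = 2π·1210 = 7603 rad/s.
Step 2 — Component impedances:
  R1: Z = R = 1360 Ω
  L: Z = jωL = j·7603·0.001 = 0 + j7.603 Ω
  C: Z = 1/(jωC) = -j/(ω·C) = 0 - j1319 Ω
Step 3 — Parallel branch: L || C = 1/(1/L + 1/C) = 0 + j7.647 Ω.
Step 4 — Series with R1: Z_total = R1 + (L || C) = 1360 + j7.647 Ω = 1360∠0.3° Ω.
Step 5 — Source phasor: V = 105∠42.5° V = 77.41 + j70.94 V.
Step 6 — Ohm's law: I = V / Z_total = (77.41 + j70.94) / (1360 + j7.647) = 0.05721 + j0.05184 A.
Step 7 — Convert to polar: |I| = 0.0772 A, ∠I = 42.2°.

I = 0.0772∠42.2° A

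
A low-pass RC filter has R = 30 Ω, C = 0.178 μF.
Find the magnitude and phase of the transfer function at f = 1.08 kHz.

Step 1 — Angular frequency: ω = 2π·1080 = 6786 rad/s.
Step 2 — Transfer function: H(jω) = 1/(1 + jωRC).
Step 3 — Denominator: 1 + jωRC = 1 + j·6786·30·1.78e-07 = 1 + j0.03624.
Step 4 — H = 0.9987 - j0.03619.
Step 5 — Magnitude: |H| = 0.9993 (-0.0 dB); phase: φ = -2.1°.

|H| = 0.9993 (-0.0 dB), φ = -2.1°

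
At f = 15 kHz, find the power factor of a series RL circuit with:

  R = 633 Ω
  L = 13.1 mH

Step 1 — Angular frequency: ω = 2π·f = 2π·1.5e+04 = 9.425e+04 rad/s.
Step 2 — Component impedances:
  R: Z = R = 633 Ω
  L: Z = jωL = j·9.425e+04·0.0131 = 0 + j1235 Ω
Step 3 — Series combination: Z_total = R + L = 633 + j1235 Ω = 1387∠62.9° Ω.
Step 4 — Power factor: PF = cos(φ) = Re(Z)/|Z| = 633/1387.5 = 0.4562.
Step 5 — Type: Im(Z) = 1235 ⇒ lagging (phase φ = 62.9°).

PF = 0.4562 (lagging, φ = 62.9°)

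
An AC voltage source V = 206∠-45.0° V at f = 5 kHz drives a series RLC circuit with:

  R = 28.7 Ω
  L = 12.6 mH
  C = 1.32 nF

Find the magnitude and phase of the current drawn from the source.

Step 1 — Angular frequency: ω = 2π·f = 2π·5000 = 3.142e+04 rad/s.
Step 2 — Component impedances:
  R: Z = R = 28.7 Ω
  L: Z = jωL = j·3.142e+04·0.0126 = 0 + j395.8 Ω
  C: Z = 1/(jωC) = -j/(ω·C) = 0 - j2.411e+04 Ω
Step 3 — Series combination: Z_total = R + L + C = 28.7 - j2.372e+04 Ω = 2.372e+04∠-89.9° Ω.
Step 4 — Source phasor: V = 206∠-45.0° V = 145.7 - j145.7 V.
Step 5 — Ohm's law: I = V / Z_total = (145.7 - j145.7) / (28.7 - j2.372e+04) = 0.006149 + j0.006134 A.
Step 6 — Convert to polar: |I| = 0.008685 A, ∠I = 44.9°.

I = 0.008685∠44.9° A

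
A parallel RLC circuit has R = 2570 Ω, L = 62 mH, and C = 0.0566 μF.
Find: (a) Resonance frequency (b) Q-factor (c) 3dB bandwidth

Step 1 — Resonance: ω₀ = 1/√(LC) = 1/√(0.062·5.66e-08) = 1.688e+04 rad/s.
Step 2 — f₀ = ω₀/(2π) = 2687 Hz.
Step 3 — Parallel Q: Q = R/(ω₀L) = 2570/(1.688e+04·0.062) = 2.456.
Step 4 — Bandwidth: Δω = ω₀/Q = 6875 rad/s; BW = Δω/(2π) = 1094 Hz.

(a) f₀ = 2687 Hz  (b) Q = 2.456  (c) BW = 1094 Hz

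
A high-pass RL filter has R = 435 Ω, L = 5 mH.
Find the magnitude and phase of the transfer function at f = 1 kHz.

Step 1 — Angular frequency: ω = 2π·1000 = 6283 rad/s.
Step 2 — Transfer function: H(jω) = jωL/(R + jωL).
Step 3 — Numerator jωL = j·31.42; denominator R + jωL = 435 + j31.42.
Step 4 — H = 0.005189 + j0.07185.
Step 5 — Magnitude: |H| = 0.07203 (-22.8 dB); phase: φ = 85.9°.

|H| = 0.07203 (-22.8 dB), φ = 85.9°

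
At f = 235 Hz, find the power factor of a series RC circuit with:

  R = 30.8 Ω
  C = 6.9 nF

Step 1 — Angular frequency: ω = 2π·f = 2π·235 = 1477 rad/s.
Step 2 — Component impedances:
  R: Z = R = 30.8 Ω
  C: Z = 1/(jωC) = -j/(ω·C) = 0 - j9.815e+04 Ω
Step 3 — Series combination: Z_total = R + C = 30.8 - j9.815e+04 Ω = 9.815e+04∠-90.0° Ω.
Step 4 — Power factor: PF = cos(φ) = Re(Z)/|Z| = 30.8/9.815e+04 = 0.0003138.
Step 5 — Type: Im(Z) = -9.815e+04 ⇒ leading (phase φ = -90.0°).

PF = 0.0003138 (leading, φ = -90.0°)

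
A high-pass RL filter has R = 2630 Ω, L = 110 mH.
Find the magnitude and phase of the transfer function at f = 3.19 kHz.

Step 1 — Angular frequency: ω = 2π·3190 = 2.004e+04 rad/s.
Step 2 — Transfer function: H(jω) = jωL/(R + jωL).
Step 3 — Numerator jωL = j·2205; denominator R + jωL = 2630 + j2205.
Step 4 — H = 0.4127 + j0.4923.
Step 5 — Magnitude: |H| = 0.6424 (-3.8 dB); phase: φ = 50.0°.

|H| = 0.6424 (-3.8 dB), φ = 50.0°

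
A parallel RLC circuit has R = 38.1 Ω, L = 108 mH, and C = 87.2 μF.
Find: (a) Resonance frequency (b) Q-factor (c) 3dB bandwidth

Step 1 — Resonance: ω₀ = 1/√(LC) = 1/√(0.108·8.72e-05) = 325.9 rad/s.
Step 2 — f₀ = ω₀/(2π) = 51.86 Hz.
Step 3 — Parallel Q: Q = R/(ω₀L) = 38.1/(325.9·0.108) = 1.083.
Step 4 — Bandwidth: Δω = ω₀/Q = 301 rad/s; BW = Δω/(2π) = 47.9 Hz.

(a) f₀ = 51.86 Hz  (b) Q = 1.083  (c) BW = 47.9 Hz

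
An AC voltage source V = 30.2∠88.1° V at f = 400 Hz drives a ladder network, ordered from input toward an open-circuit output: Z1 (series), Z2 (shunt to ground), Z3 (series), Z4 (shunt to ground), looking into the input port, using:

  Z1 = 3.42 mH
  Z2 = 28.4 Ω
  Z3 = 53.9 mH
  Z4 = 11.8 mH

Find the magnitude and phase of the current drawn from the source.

Step 1 — Angular frequency: ω = 2π·f = 2π·400 = 2513 rad/s.
Step 2 — Component impedances:
  Z1: Z = jωL = j·2513·0.00342 = 0 + j8.595 Ω
  Z2: Z = R = 28.4 Ω
  Z3: Z = jωL = j·2513·0.0539 = 0 + j135.5 Ω
  Z4: Z = jωL = j·2513·0.0118 = 0 + j29.66 Ω
Step 3 — Ladder network (open output): work backward from the far end, alternating series and parallel combinations. Z_in = 27.58 + j13.34 Ω = 30.64∠25.8° Ω.
Step 4 — Source phasor: V = 30.2∠88.1° V = 1.001 + j30.18 V.
Step 5 — Ohm's law: I = V / Z_total = (1.001 + j30.18) / (27.58 + j13.34) = 0.4583 + j0.8726 A.
Step 6 — Convert to polar: |I| = 0.9856 A, ∠I = 62.3°.

I = 0.9856∠62.3° A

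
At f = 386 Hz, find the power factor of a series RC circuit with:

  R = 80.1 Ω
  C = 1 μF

Step 1 — Angular frequency: ω = 2π·f = 2π·386 = 2425 rad/s.
Step 2 — Component impedances:
  R: Z = R = 80.1 Ω
  C: Z = 1/(jωC) = -j/(ω·C) = 0 - j412.3 Ω
Step 3 — Series combination: Z_total = R + C = 80.1 - j412.3 Ω = 420∠-79.0° Ω.
Step 4 — Power factor: PF = cos(φ) = Re(Z)/|Z| = 80.1/420 = 0.1907.
Step 5 — Type: Im(Z) = -412.3 ⇒ leading (phase φ = -79.0°).

PF = 0.1907 (leading, φ = -79.0°)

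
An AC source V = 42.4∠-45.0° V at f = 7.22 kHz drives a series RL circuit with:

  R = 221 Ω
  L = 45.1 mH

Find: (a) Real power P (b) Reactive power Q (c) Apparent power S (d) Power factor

Step 1 — Angular frequency: ω = 2π·f = 2π·7220 = 4.536e+04 rad/s.
Step 2 — Component impedances:
  R: Z = R = 221 Ω
  L: Z = jωL = j·4.536e+04·0.0451 = 0 + j2046 Ω
Step 3 — Series combination: Z_total = R + L = 221 + j2046 Ω = 2058∠83.8° Ω.
Step 4 — Source phasor: V = 42.4∠-45.0° V = 29.98 - j29.98 V.
Step 5 — Current: I = V / Z = -0.01292 - j0.01605 A = 0.0206∠-128.8° A.
Step 6 — Complex power: S = V·I* = 0.09382 + j0.8686 VA.
Step 7 — Real power: P = Re(S) = 0.09382 W.
Step 8 — Reactive power: Q = Im(S) = 0.8686 VAR.
Step 9 — Apparent power: |S| = 0.8736 VA.
Step 10 — Power factor: PF = P/|S| = 0.1074 (lagging).

(a) P = 0.09382 W  (b) Q = 0.8686 VAR  (c) S = 0.8736 VA  (d) PF = 0.1074 (lagging)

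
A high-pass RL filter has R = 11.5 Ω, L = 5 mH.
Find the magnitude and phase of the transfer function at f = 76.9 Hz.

Step 1 — Angular frequency: ω = 2π·76.9 = 483.2 rad/s.
Step 2 — Transfer function: H(jω) = jωL/(R + jωL).
Step 3 — Numerator jωL = j·2.416; denominator R + jωL = 11.5 + j2.416.
Step 4 — H = 0.04227 + j0.2012.
Step 5 — Magnitude: |H| = 0.2056 (-13.7 dB); phase: φ = 78.1°.

|H| = 0.2056 (-13.7 dB), φ = 78.1°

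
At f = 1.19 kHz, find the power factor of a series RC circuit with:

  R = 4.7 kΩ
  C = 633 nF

Step 1 — Angular frequency: ω = 2π·f = 2π·1190 = 7477 rad/s.
Step 2 — Component impedances:
  R: Z = R = 4700 Ω
  C: Z = 1/(jωC) = -j/(ω·C) = 0 - j211.3 Ω
Step 3 — Series combination: Z_total = R + C = 4700 - j211.3 Ω = 4705∠-2.6° Ω.
Step 4 — Power factor: PF = cos(φ) = Re(Z)/|Z| = 4700/4704.7 = 0.999.
Step 5 — Type: Im(Z) = -211.3 ⇒ leading (phase φ = -2.6°).

PF = 0.999 (leading, φ = -2.6°)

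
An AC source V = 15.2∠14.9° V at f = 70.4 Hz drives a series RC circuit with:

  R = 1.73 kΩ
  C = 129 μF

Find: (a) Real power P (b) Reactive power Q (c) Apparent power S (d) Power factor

Step 1 — Angular frequency: ω = 2π·f = 2π·70.4 = 442.3 rad/s.
Step 2 — Component impedances:
  R: Z = R = 1730 Ω
  C: Z = 1/(jωC) = -j/(ω·C) = 0 - j17.52 Ω
Step 3 — Series combination: Z_total = R + C = 1730 - j17.52 Ω = 1730∠-0.6° Ω.
Step 4 — Source phasor: V = 15.2∠14.9° V = 14.69 + j3.908 V.
Step 5 — Current: I = V / Z = 0.008467 + j0.002345 A = 0.008786∠15.5° A.
Step 6 — Complex power: S = V·I* = 0.1335 - j0.001353 VA.
Step 7 — Real power: P = Re(S) = 0.1335 W.
Step 8 — Reactive power: Q = Im(S) = -0.001353 VAR.
Step 9 — Apparent power: |S| = 0.1335 VA.
Step 10 — Power factor: PF = P/|S| = 0.9999 (leading).

(a) P = 0.1335 W  (b) Q = -0.001353 VAR  (c) S = 0.1335 VA  (d) PF = 0.9999 (leading)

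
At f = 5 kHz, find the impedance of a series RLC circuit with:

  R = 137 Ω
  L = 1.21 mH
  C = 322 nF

Step 1 — Angular frequency: ω = 2π·f = 2π·5000 = 3.142e+04 rad/s.
Step 2 — Component impedances:
  R: Z = R = 137 Ω
  L: Z = jωL = j·3.142e+04·0.00121 = 0 + j38.01 Ω
  C: Z = 1/(jωC) = -j/(ω·C) = 0 - j98.85 Ω
Step 3 — Series combination: Z_total = R + L + C = 137 - j60.84 Ω = 149.9∠-23.9° Ω.

Z = 137 - j60.84 Ω = 149.9∠-23.9° Ω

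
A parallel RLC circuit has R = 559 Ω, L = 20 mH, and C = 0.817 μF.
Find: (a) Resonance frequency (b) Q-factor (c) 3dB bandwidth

Step 1 — Resonance: ω₀ = 1/√(LC) = 1/√(0.02·8.17e-07) = 7823 rad/s.
Step 2 — f₀ = ω₀/(2π) = 1245 Hz.
Step 3 — Parallel Q: Q = R/(ω₀L) = 559/(7823·0.02) = 3.573.
Step 4 — Bandwidth: Δω = ω₀/Q = 2190 rad/s; BW = Δω/(2π) = 348.5 Hz.

(a) f₀ = 1245 Hz  (b) Q = 3.573  (c) BW = 348.5 Hz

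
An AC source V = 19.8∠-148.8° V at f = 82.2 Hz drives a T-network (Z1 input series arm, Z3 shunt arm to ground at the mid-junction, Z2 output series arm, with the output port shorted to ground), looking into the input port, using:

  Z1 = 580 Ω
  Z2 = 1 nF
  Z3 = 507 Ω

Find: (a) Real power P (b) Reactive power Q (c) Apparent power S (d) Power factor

Step 1 — Angular frequency: ω = 2π·f = 2π·82.2 = 516.5 rad/s.
Step 2 — Component impedances:
  Z1: Z = R = 580 Ω
  Z2: Z = 1/(jωC) = -j/(ω·C) = 0 - j1.936e+06 Ω
  Z3: Z = R = 507 Ω
Step 3 — With the output port shorted to ground, the output series arm Z2 runs from the junction to ground; the shunt arm Z3 also runs from the junction to ground. They appear in parallel: Z3 || Z2 = 507 - j0.1328 Ω.
Step 4 — Series with input arm Z1: Z_in = Z1 + (Z3 || Z2) = 1087 - j0.1328 Ω = 1087∠-0.0° Ω.
Step 5 — Source phasor: V = 19.8∠-148.8° V = -16.94 - j10.26 V.
Step 6 — Current: I = V / Z = -0.01558 - j0.009438 A = 0.01822∠-148.8° A.
Step 7 — Complex power: S = V·I* = 0.3607 - j4.405e-05 VA.
Step 8 — Real power: P = Re(S) = 0.3607 W.
Step 9 — Reactive power: Q = Im(S) = -4.405e-05 VAR.
Step 10 — Apparent power: |S| = 0.3607 VA.
Step 11 — Power factor: PF = P/|S| = 1 (leading).

(a) P = 0.3607 W  (b) Q = -4.405e-05 VAR  (c) S = 0.3607 VA  (d) PF = 1 (leading)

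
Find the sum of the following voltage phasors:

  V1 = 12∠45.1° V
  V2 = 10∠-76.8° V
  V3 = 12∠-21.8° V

Step 1 — Convert each phasor to rectangular form:
  V1 = 12·(cos(45.1°) + j·sin(45.1°)) = 8.47 + j8.5 V
  V2 = 10·(cos(-76.8°) + j·sin(-76.8°)) = 2.284 - j9.736 V
  V3 = 12·(cos(-21.8°) + j·sin(-21.8°)) = 11.14 - j4.456 V
Step 2 — Sum components: V_total = 21.9 - j5.692 V.
Step 3 — Convert to polar: |V_total| = 22.62 V, ∠V_total = -14.6°.

V_total = 22.62∠-14.6° V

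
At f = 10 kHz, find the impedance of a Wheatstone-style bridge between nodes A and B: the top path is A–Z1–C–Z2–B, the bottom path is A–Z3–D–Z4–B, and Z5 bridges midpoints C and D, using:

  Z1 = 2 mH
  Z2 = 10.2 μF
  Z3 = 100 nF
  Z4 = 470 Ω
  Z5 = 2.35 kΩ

Step 1 — Angular frequency: ω = 2π·f = 2π·1e+04 = 6.283e+04 rad/s.
Step 2 — Component impedances:
  Z1: Z = jωL = j·6.283e+04·0.002 = 0 + j125.7 Ω
  Z2: Z = 1/(jωC) = -j/(ω·C) = 0 - j1.56 Ω
  Z3: Z = 1/(jωC) = -j/(ω·C) = 0 - j159.2 Ω
  Z4: Z = R = 470 Ω
  Z5: Z = R = 2350 Ω
Step 3 — Bridge requires nodal analysis (the Z5 bridge couples midpoints C and D, so the two paths cannot be reduced to a simple series/parallel combination). Setting node B to ground and injecting 1 A at node A, the 3-node admittance system at A, C, D solves to V_A = Z_AB = 39.18 + j127.6 Ω = 133.4∠72.9° Ω.

Z = 39.18 + j127.6 Ω = 133.4∠72.9° Ω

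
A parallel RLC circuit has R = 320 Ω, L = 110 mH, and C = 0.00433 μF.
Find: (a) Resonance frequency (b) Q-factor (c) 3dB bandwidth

Step 1 — Resonance: ω₀ = 1/√(LC) = 1/√(0.11·4.33e-09) = 4.582e+04 rad/s.
Step 2 — f₀ = ω₀/(2π) = 7293 Hz.
Step 3 — Parallel Q: Q = R/(ω₀L) = 320/(4.582e+04·0.11) = 0.06349.
Step 4 — Bandwidth: Δω = ω₀/Q = 7.217e+05 rad/s; BW = Δω/(2π) = 1.149e+05 Hz.

(a) f₀ = 7293 Hz  (b) Q = 0.06349  (c) BW = 1.149e+05 Hz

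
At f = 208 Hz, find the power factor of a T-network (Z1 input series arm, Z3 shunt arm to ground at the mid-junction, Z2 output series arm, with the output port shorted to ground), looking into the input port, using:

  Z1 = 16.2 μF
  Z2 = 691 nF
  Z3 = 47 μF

Step 1 — Angular frequency: ω = 2π·f = 2π·208 = 1307 rad/s.
Step 2 — Component impedances:
  Z1: Z = 1/(jωC) = -j/(ω·C) = 0 - j47.23 Ω
  Z2: Z = 1/(jωC) = -j/(ω·C) = 0 - j1107 Ω
  Z3: Z = 1/(jωC) = -j/(ω·C) = 0 - j16.28 Ω
Step 3 — With the output port shorted to ground, the output series arm Z2 runs from the junction to ground; the shunt arm Z3 also runs from the junction to ground. They appear in parallel: Z3 || Z2 = 0 - j16.04 Ω.
Step 4 — Series with input arm Z1: Z_in = Z1 + (Z3 || Z2) = 0 - j63.28 Ω = 63.28∠-90.0° Ω.
Step 5 — Power factor: PF = cos(φ) = Re(Z)/|Z| = 0/63.28 = 0.
Step 6 — Type: Im(Z) = -63.28 ⇒ leading (phase φ = -90.0°).

PF = 0 (leading, φ = -90.0°)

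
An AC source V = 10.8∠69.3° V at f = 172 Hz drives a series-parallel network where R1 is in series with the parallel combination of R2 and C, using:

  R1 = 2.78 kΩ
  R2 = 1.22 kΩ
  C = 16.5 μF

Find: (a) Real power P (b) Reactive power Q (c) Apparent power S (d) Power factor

Step 1 — Angular frequency: ω = 2π·f = 2π·172 = 1081 rad/s.
Step 2 — Component impedances:
  R1: Z = R = 2780 Ω
  R2: Z = R = 1220 Ω
  C: Z = 1/(jωC) = -j/(ω·C) = 0 - j56.08 Ω
Step 3 — Parallel branch: R2 || C = 1/(1/R2 + 1/C) = 2.572 - j55.96 Ω.
Step 4 — Series with R1: Z_total = R1 + (R2 || C) = 2783 - j55.96 Ω = 2783∠-1.2° Ω.
Step 5 — Source phasor: V = 10.8∠69.3° V = 3.818 + j10.1 V.
Step 6 — Current: I = V / Z = 0.001298 + j0.003657 A = 0.003881∠70.5° A.
Step 7 — Complex power: S = V·I* = 0.0419 - j0.0008427 VA.
Step 8 — Real power: P = Re(S) = 0.0419 W.
Step 9 — Reactive power: Q = Im(S) = -0.0008427 VAR.
Step 10 — Apparent power: |S| = 0.04191 VA.
Step 11 — Power factor: PF = P/|S| = 0.9998 (leading).

(a) P = 0.0419 W  (b) Q = -0.0008427 VAR  (c) S = 0.04191 VA  (d) PF = 0.9998 (leading)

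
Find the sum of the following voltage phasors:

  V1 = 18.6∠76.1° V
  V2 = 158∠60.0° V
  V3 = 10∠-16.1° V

Step 1 — Convert each phasor to rectangular form:
  V1 = 18.6·(cos(76.1°) + j·sin(76.1°)) = 4.468 + j18.06 V
  V2 = 158·(cos(60.0°) + j·sin(60.0°)) = 79 + j136.8 V
  V3 = 10·(cos(-16.1°) + j·sin(-16.1°)) = 9.608 - j2.773 V
Step 2 — Sum components: V_total = 93.08 + j152.1 V.
Step 3 — Convert to polar: |V_total| = 178.3 V, ∠V_total = 58.5°.

V_total = 178.3∠58.5° V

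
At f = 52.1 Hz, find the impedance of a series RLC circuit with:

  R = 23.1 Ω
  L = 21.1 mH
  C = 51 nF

Step 1 — Angular frequency: ω = 2π·f = 2π·52.1 = 327.4 rad/s.
Step 2 — Component impedances:
  R: Z = R = 23.1 Ω
  L: Z = jωL = j·327.4·0.0211 = 0 + j6.907 Ω
  C: Z = 1/(jωC) = -j/(ω·C) = 0 - j5.99e+04 Ω
Step 3 — Series combination: Z_total = R + L + C = 23.1 - j5.989e+04 Ω = 5.989e+04∠-90.0° Ω.

Z = 23.1 - j5.989e+04 Ω = 5.989e+04∠-90.0° Ω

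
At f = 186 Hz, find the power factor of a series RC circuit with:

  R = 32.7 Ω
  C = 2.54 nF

Step 1 — Angular frequency: ω = 2π·f = 2π·186 = 1169 rad/s.
Step 2 — Component impedances:
  R: Z = R = 32.7 Ω
  C: Z = 1/(jωC) = -j/(ω·C) = 0 - j3.369e+05 Ω
Step 3 — Series combination: Z_total = R + C = 32.7 - j3.369e+05 Ω = 3.369e+05∠-90.0° Ω.
Step 4 — Power factor: PF = cos(φ) = Re(Z)/|Z| = 32.7/3.3688e+05 = 9.707e-05.
Step 5 — Type: Im(Z) = -3.369e+05 ⇒ leading (phase φ = -90.0°).

PF = 9.707e-05 (leading, φ = -90.0°)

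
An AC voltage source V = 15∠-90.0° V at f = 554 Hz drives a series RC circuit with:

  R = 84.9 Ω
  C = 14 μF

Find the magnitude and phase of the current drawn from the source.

Step 1 — Angular frequency: ω = 2π·f = 2π·554 = 3481 rad/s.
Step 2 — Component impedances:
  R: Z = R = 84.9 Ω
  C: Z = 1/(jωC) = -j/(ω·C) = 0 - j20.52 Ω
Step 3 — Series combination: Z_total = R + C = 84.9 - j20.52 Ω = 87.34∠-13.6° Ω.
Step 4 — Source phasor: V = 15∠-90.0° V = 0 - j15 V.
Step 5 — Ohm's law: I = V / Z_total = (0 - j15) / (84.9 - j20.52) = 0.04035 - j0.1669 A.
Step 6 — Convert to polar: |I| = 0.1717 A, ∠I = -76.4°.

I = 0.1717∠-76.4° A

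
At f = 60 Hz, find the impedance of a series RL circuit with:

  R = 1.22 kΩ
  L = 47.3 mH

Step 1 — Angular frequency: ω = 2π·f = 2π·60 = 377 rad/s.
Step 2 — Component impedances:
  R: Z = R = 1220 Ω
  L: Z = jωL = j·377·0.0473 = 0 + j17.83 Ω
Step 3 — Series combination: Z_total = R + L = 1220 + j17.83 Ω = 1220∠0.8° Ω.

Z = 1220 + j17.83 Ω = 1220∠0.8° Ω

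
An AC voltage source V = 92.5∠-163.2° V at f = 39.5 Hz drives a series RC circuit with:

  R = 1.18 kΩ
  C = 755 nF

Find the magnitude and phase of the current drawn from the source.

Step 1 — Angular frequency: ω = 2π·f = 2π·39.5 = 248.2 rad/s.
Step 2 — Component impedances:
  R: Z = R = 1180 Ω
  C: Z = 1/(jωC) = -j/(ω·C) = 0 - j5337 Ω
Step 3 — Series combination: Z_total = R + C = 1180 - j5337 Ω = 5466∠-77.5° Ω.
Step 4 — Source phasor: V = 92.5∠-163.2° V = -88.55 - j26.74 V.
Step 5 — Ohm's law: I = V / Z_total = (-88.55 - j26.74) / (1180 - j5337) = 0.001278 - j0.01688 A.
Step 6 — Convert to polar: |I| = 0.01692 A, ∠I = -85.7°.

I = 0.01692∠-85.7° A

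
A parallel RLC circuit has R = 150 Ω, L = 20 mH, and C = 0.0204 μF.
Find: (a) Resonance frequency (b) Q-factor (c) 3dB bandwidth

Step 1 — Resonance: ω₀ = 1/√(LC) = 1/√(0.02·2.04e-08) = 4.951e+04 rad/s.
Step 2 — f₀ = ω₀/(2π) = 7879 Hz.
Step 3 — Parallel Q: Q = R/(ω₀L) = 150/(4.951e+04·0.02) = 0.1515.
Step 4 — Bandwidth: Δω = ω₀/Q = 3.268e+05 rad/s; BW = Δω/(2π) = 5.201e+04 Hz.

(a) f₀ = 7879 Hz  (b) Q = 0.1515  (c) BW = 5.201e+04 Hz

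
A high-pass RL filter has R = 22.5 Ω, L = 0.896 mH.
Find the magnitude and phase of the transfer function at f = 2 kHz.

Step 1 — Angular frequency: ω = 2π·2000 = 1.257e+04 rad/s.
Step 2 — Transfer function: H(jω) = jωL/(R + jωL).
Step 3 — Numerator jωL = j·11.26; denominator R + jωL = 22.5 + j11.26.
Step 4 — H = 0.2003 + j0.4002.
Step 5 — Magnitude: |H| = 0.4475 (-7.0 dB); phase: φ = 63.4°.

|H| = 0.4475 (-7.0 dB), φ = 63.4°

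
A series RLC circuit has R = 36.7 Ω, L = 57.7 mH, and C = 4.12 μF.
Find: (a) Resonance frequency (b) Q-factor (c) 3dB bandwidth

Step 1 — Resonance: ω₀ = 1/√(LC) = 1/√(0.0577·4.12e-06) = 2051 rad/s.
Step 2 — f₀ = ω₀/(2π) = 326.4 Hz.
Step 3 — Series Q: Q = ω₀L/R = 2051·0.0577/36.7 = 3.225.
Step 4 — Bandwidth: Δω = ω₀/Q = 636 rad/s; BW = Δω/(2π) = 101.2 Hz.

(a) f₀ = 326.4 Hz  (b) Q = 3.225  (c) BW = 101.2 Hz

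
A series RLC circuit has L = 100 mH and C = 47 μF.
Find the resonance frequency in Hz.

Step 1 — Resonance condition Im(Z)=0 gives ω₀ = 1/√(LC).
Step 2 — ω₀ = 1/√(0.1·4.7e-05) = 461.3 rad/s.
Step 3 — f₀ = ω₀/(2π) = 73.41 Hz.

f₀ = 73.41 Hz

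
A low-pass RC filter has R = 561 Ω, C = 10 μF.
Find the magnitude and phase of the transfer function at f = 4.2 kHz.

Step 1 — Angular frequency: ω = 2π·4200 = 2.639e+04 rad/s.
Step 2 — Transfer function: H(jω) = 1/(1 + jωRC).
Step 3 — Denominator: 1 + jωRC = 1 + j·2.639e+04·561·1e-05 = 1 + j148.
Step 4 — H = 4.562e-05 - j0.006754.
Step 5 — Magnitude: |H| = 0.006755 (-43.4 dB); phase: φ = -89.6°.

|H| = 0.006755 (-43.4 dB), φ = -89.6°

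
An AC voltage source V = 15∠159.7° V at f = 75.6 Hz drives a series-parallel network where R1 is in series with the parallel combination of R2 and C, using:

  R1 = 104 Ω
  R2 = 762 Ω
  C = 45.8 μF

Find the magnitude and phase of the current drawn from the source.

Step 1 — Angular frequency: ω = 2π·f = 2π·75.6 = 475 rad/s.
Step 2 — Component impedances:
  R1: Z = R = 104 Ω
  R2: Z = R = 762 Ω
  C: Z = 1/(jωC) = -j/(ω·C) = 0 - j45.97 Ω
Step 3 — Parallel branch: R2 || C = 1/(1/R2 + 1/C) = 2.763 - j45.8 Ω.
Step 4 — Series with R1: Z_total = R1 + (R2 || C) = 106.8 - j45.8 Ω = 116.2∠-23.2° Ω.
Step 5 — Source phasor: V = 15∠159.7° V = -14.07 + j5.204 V.
Step 6 — Ohm's law: I = V / Z_total = (-14.07 + j5.204) / (106.8 - j45.8) = -0.129 - j0.006574 A.
Step 7 — Convert to polar: |I| = 0.1291 A, ∠I = -177.1°.

I = 0.1291∠-177.1° A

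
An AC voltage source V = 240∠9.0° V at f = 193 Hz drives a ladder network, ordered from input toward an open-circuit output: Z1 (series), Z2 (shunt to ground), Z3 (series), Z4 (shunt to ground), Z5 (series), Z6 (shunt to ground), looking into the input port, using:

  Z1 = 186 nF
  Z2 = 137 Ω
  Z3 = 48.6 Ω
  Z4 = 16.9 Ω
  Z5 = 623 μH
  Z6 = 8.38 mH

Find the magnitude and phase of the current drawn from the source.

Step 1 — Angular frequency: ω = 2π·f = 2π·193 = 1213 rad/s.
Step 2 — Component impedances:
  Z1: Z = 1/(jωC) = -j/(ω·C) = 0 - j4434 Ω
  Z2: Z = R = 137 Ω
  Z3: Z = R = 48.6 Ω
  Z4: Z = R = 16.9 Ω
  Z5: Z = jωL = j·1213·0.000623 = 0 + j0.7555 Ω
  Z6: Z = jωL = j·1213·0.00838 = 0 + j10.16 Ω
Step 3 — Ladder network (open output): work backward from the far end, alternating series and parallel combinations. Z_in = 38.68 - j4430 Ω = 4430∠-89.5° Ω.
Step 4 — Source phasor: V = 240∠9.0° V = 237 + j37.54 V.
Step 5 — Ohm's law: I = V / Z_total = (237 + j37.54) / (38.68 - j4430) = -0.008008 + j0.05358 A.
Step 6 — Convert to polar: |I| = 0.05418 A, ∠I = 98.5°.

I = 0.05418∠98.5° A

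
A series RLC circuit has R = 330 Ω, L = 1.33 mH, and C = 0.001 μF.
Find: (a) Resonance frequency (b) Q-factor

Step 1 — Resonance condition Im(Z)=0 gives ω₀ = 1/√(LC).
Step 2 — ω₀ = 1/√(0.00133·1e-09) = 8.671e+05 rad/s.
Step 3 — f₀ = ω₀/(2π) = 1.38e+05 Hz.
Step 4 — Series Q: Q = ω₀L/R = 8.671e+05·0.00133/330 = 3.495.

(a) f₀ = 1.38e+05 Hz  (b) Q = 3.495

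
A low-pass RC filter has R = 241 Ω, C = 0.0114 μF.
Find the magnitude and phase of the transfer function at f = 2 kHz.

Step 1 — Angular frequency: ω = 2π·2000 = 1.257e+04 rad/s.
Step 2 — Transfer function: H(jω) = 1/(1 + jωRC).
Step 3 — Denominator: 1 + jωRC = 1 + j·1.257e+04·241·1.14e-08 = 1 + j0.03452.
Step 4 — H = 0.9988 - j0.03448.
Step 5 — Magnitude: |H| = 0.9994 (-0.0 dB); phase: φ = -2.0°.

|H| = 0.9994 (-0.0 dB), φ = -2.0°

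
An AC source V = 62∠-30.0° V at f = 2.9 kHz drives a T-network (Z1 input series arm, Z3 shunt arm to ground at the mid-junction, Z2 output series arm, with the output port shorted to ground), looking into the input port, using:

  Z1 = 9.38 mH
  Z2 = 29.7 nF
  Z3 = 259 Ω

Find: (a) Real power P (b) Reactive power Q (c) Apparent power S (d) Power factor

Step 1 — Angular frequency: ω = 2π·f = 2π·2900 = 1.822e+04 rad/s.
Step 2 — Component impedances:
  Z1: Z = jωL = j·1.822e+04·0.00938 = 0 + j170.9 Ω
  Z2: Z = 1/(jωC) = -j/(ω·C) = 0 - j1848 Ω
  Z3: Z = R = 259 Ω
Step 3 — With the output port shorted to ground, the output series arm Z2 runs from the junction to ground; the shunt arm Z3 also runs from the junction to ground. They appear in parallel: Z3 || Z2 = 254 - j35.6 Ω.
Step 4 — Series with input arm Z1: Z_in = Z1 + (Z3 || Z2) = 254 + j135.3 Ω = 287.8∠28.0° Ω.
Step 5 — Source phasor: V = 62∠-30.0° V = 53.69 - j31 V.
Step 6 — Current: I = V / Z = 0.114 - j0.1828 A = 0.2154∠-58.0° A.
Step 7 — Complex power: S = V·I* = 11.79 + j6.28 VA.
Step 8 — Real power: P = Re(S) = 11.79 W.
Step 9 — Reactive power: Q = Im(S) = 6.28 VAR.
Step 10 — Apparent power: |S| = 13.36 VA.
Step 11 — Power factor: PF = P/|S| = 0.8826 (lagging).

(a) P = 11.79 W  (b) Q = 6.28 VAR  (c) S = 13.36 VA  (d) PF = 0.8826 (lagging)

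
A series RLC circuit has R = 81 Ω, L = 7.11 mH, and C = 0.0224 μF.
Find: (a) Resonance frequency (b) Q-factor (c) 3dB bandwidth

Step 1 — Resonance condition Im(Z)=0 gives ω₀ = 1/√(LC).
Step 2 — ω₀ = 1/√(0.00711·2.24e-08) = 7.924e+04 rad/s.
Step 3 — f₀ = ω₀/(2π) = 1.261e+04 Hz.
Step 4 — Series Q: Q = ω₀L/R = 7.924e+04·0.00711/81 = 6.955.
Step 5 — 3dB bandwidth: Δω = ω₀/Q = 1.139e+04 rad/s; BW = Δω/(2π) = 1813 Hz.

(a) f₀ = 1.261e+04 Hz  (b) Q = 6.955  (c) BW = 1813 Hz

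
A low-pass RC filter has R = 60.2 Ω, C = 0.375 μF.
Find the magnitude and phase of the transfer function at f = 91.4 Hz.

Step 1 — Angular frequency: ω = 2π·91.4 = 574.3 rad/s.
Step 2 — Transfer function: H(jω) = 1/(1 + jωRC).
Step 3 — Denominator: 1 + jωRC = 1 + j·574.3·60.2·3.75e-07 = 1 + j0.01296.
Step 4 — H = 0.9998 - j0.01296.
Step 5 — Magnitude: |H| = 0.9999 (-0.0 dB); phase: φ = -0.7°.

|H| = 0.9999 (-0.0 dB), φ = -0.7°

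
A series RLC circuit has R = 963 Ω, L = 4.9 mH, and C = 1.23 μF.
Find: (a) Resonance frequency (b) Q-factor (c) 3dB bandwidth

Step 1 — Resonance: ω₀ = 1/√(LC) = 1/√(0.0049·1.23e-06) = 1.288e+04 rad/s.
Step 2 — f₀ = ω₀/(2π) = 2050 Hz.
Step 3 — Series Q: Q = ω₀L/R = 1.288e+04·0.0049/963 = 0.06554.
Step 4 — Bandwidth: Δω = ω₀/Q = 1.965e+05 rad/s; BW = Δω/(2π) = 3.128e+04 Hz.

(a) f₀ = 2050 Hz  (b) Q = 0.06554  (c) BW = 3.128e+04 Hz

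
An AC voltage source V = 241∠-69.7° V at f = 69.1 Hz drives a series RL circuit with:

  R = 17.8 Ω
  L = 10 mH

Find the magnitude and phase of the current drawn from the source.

Step 1 — Angular frequency: ω = 2π·f = 2π·69.1 = 434.2 rad/s.
Step 2 — Component impedances:
  R: Z = R = 17.8 Ω
  L: Z = jωL = j·434.2·0.01 = 0 + j4.342 Ω
Step 3 — Series combination: Z_total = R + L = 17.8 + j4.342 Ω = 18.32∠13.7° Ω.
Step 4 — Source phasor: V = 241∠-69.7° V = 83.61 - j226 V.
Step 5 — Ohm's law: I = V / Z_total = (83.61 - j226) / (17.8 + j4.342) = 1.51 - j13.07 A.
Step 6 — Convert to polar: |I| = 13.15 A, ∠I = -83.4°.

I = 13.15∠-83.4° A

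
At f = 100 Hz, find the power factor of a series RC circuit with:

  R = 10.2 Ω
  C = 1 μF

Step 1 — Angular frequency: ω = 2π·f = 2π·100 = 628.3 rad/s.
Step 2 — Component impedances:
  R: Z = R = 10.2 Ω
  C: Z = 1/(jωC) = -j/(ω·C) = 0 - j1592 Ω
Step 3 — Series combination: Z_total = R + C = 10.2 - j1592 Ω = 1592∠-89.6° Ω.
Step 4 — Power factor: PF = cos(φ) = Re(Z)/|Z| = 10.2/1591.6 = 0.006409.
Step 5 — Type: Im(Z) = -1592 ⇒ leading (phase φ = -89.6°).

PF = 0.006409 (leading, φ = -89.6°)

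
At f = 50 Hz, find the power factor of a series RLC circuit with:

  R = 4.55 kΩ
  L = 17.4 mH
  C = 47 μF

Step 1 — Angular frequency: ω = 2π·f = 2π·50 = 314.2 rad/s.
Step 2 — Component impedances:
  R: Z = R = 4550 Ω
  L: Z = jωL = j·314.2·0.0174 = 0 + j5.466 Ω
  C: Z = 1/(jωC) = -j/(ω·C) = 0 - j67.73 Ω
Step 3 — Series combination: Z_total = R + L + C = 4550 - j62.26 Ω = 4550∠-0.8° Ω.
Step 4 — Power factor: PF = cos(φ) = Re(Z)/|Z| = 4550/4550.4 = 0.9999.
Step 5 — Type: Im(Z) = -62.26 ⇒ leading (phase φ = -0.8°).

PF = 0.9999 (leading, φ = -0.8°)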